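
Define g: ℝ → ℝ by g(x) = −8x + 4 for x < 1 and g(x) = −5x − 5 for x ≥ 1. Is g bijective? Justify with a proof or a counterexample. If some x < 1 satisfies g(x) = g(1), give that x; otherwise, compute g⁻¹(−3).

7/8

Both pieces are strictly decreasing (slopes −8 and −5), so each is injective on its own interval.
The left piece maps (−∞, 1) onto (−4, ∞); the right piece maps [1, ∞) onto (−∞, −10].
The images leave a gap (−4 has no preimage), so g is not surjective, hence not bijective.
Because the two images are disjoint, no x < 1 has g(x) = g(1), so we compute g⁻¹(−3): −3 lies in (−4, ∞), so solve −8x + 4 = −3: x = (−3 − 4)/(−8) = 7/8.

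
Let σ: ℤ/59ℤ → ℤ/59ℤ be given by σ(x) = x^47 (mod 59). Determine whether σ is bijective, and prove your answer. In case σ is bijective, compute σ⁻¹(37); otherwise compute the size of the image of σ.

24

Since 59 is prime, the nonzero elements of ℤ/59ℤ form a cyclic group of order 58.
As gcd(47, 58) = 1, raising to the 47th power is a bijection on this group: if u^47 ≡ v^47 then (uv^{−1})^47 = 1, and the only element of order dividing gcd(47, 58) = 1 is 1, so u = v.
With σ(0) = 0 this makes σ injective on all of ℤ/59ℤ, hence bijective (finite equal-size domain and codomain). In particular σ is bijective.
Since σ is bijective, we find the preimage of 37. The inverse of x ↦ x^47 on (ℤ/59ℤ)^× is x ↦ x^21, because 47·21 = 987 = 17·58 + 1 ≡ 1 (mod 58) and x^{58} = 1 for x ≠ 0 (Fermat). So σ⁻¹(37) = 37^21 mod 59.
Repeated squaring mod 59: 37^1 ≡ 37, 37^2 ≡ 37² = 1369 ≡ 12, 37^4 ≡ 12² = 144 ≡ 26, 37^8 ≡ 26² = 676 ≡ 27, 37^16 ≡ 27² = 729 ≡ 21. Since 21 = 16 + 4 + 1, 37^21 ≡ 21·26·37: 21·26 = 546 ≡ 15, then 15·37 = 555 ≡ 24. So 37^21 ≡ 24 (mod 59).
Hence σ⁻¹(37) = 24.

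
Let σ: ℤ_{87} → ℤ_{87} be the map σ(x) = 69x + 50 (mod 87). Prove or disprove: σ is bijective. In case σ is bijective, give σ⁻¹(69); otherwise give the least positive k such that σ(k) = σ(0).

29

Recall: σ is injective if σ(a) = σ(b) implies a = b.
We have gcd(69, 87) = 3 > 1. Taking a = 0 and b = 29: σ(0) = 50 and σ(29) = 69·29 + 50 = 2051 ≡ 50 (mod 87).
So σ(0) = σ(29) while 0 ≠ 29, so σ is not injective, hence not bijective.
Since σ is not bijective, we find the least positive k with σ(k) = σ(0): this means 69k ≡ 0 (mod 87), i.e. 87 ∣ 69k. Since gcd(69, 87) = 3, dividing through by 3 this holds exactly when 29 ∣ 23k, and as gcd(23, 29) = 1, exactly when 29 ∣ k.
The smallest positive such k is 29.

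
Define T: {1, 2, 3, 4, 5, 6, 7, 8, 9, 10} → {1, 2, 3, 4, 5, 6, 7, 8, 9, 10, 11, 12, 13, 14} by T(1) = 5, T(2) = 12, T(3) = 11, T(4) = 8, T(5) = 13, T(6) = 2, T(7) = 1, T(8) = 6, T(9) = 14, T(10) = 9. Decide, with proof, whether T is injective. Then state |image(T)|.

The values T(1), …, T(10) are 5, 12, 11, 8, 13, 2, 1, 6, 14, 9 — all distinct.
So T(u) = T(v) only when u = v, and T is injective.
The image of T is {1, 2, 5, 6, 8, 9, 11, 12, 13, 14}, which has 10 elements.

10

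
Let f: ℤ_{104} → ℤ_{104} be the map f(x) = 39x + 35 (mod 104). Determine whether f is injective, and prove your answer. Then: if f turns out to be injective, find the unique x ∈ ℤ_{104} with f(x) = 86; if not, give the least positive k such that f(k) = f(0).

8

We have gcd(39, 104) = 13 > 1. Taking s = 0 and t = 8: f(0) = 35 and f(8) = 39·8 + 35 = 347 ≡ 35 (mod 104).
So f(0) = f(8) while 0 ≠ 8, therefore f is not injective.
Since f is not injective, we find the least positive k with f(k) = f(0): this means 39k ≡ 0 (mod 104), i.e. 104 ∣ 39k. Since gcd(39, 104) = 13, dividing through by 13 this holds exactly when 8 ∣ 3k, and as gcd(3, 8) = 1, exactly when 8 ∣ k.
The smallest positive such k is 8.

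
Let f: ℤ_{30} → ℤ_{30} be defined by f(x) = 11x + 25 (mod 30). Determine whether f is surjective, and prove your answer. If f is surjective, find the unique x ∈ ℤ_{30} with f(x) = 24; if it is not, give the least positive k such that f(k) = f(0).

19

By definition, surjectivity means every element of the codomain has a preimage under f.
Since gcd(11, 30) = 1, 11 is invertible modulo 30. Euclid's algorithm: 30 = 2·11 + 8, 11 = 1·8 + 3, 8 = 2·3 + 2, 3 = 1·2 + 1; back-substituting gives 1 = 11·11 − 4·30, so 11⁻¹ ≡ 11 (mod 30).
For any y ∈ ℤ_{30}, x = 11(y − 25) mod 30 satisfies f(x) = 11·11(y − 25) + 25 ≡ y (since 11·11 ≡ 1 mod 30). So every y has a preimage.
Hence f is surjective.
Since f is surjective, we find f⁻¹(24): we need 11x ≡ 24 − 25 ≡ 29 (mod 30). Using 11⁻¹ = 11: x ≡ 11·29 = 319 = 10·30 + 19, so x = 19.
Check: f(19) = 11·19 + 25 = 234 = 7·30 + 24 ≡ 24 (mod 30).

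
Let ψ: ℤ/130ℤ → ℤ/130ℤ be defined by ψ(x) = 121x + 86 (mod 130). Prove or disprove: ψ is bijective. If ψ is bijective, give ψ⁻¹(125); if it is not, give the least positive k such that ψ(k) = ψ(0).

39

By definition, ψ is injective when ψ(a) = ψ(b) forces a = b.
Suppose ψ(a) = ψ(b) in ℤ/130ℤ. Then 121a + 86 ≡ 121b + 86 (mod 130), therefore 121(a − b) ≡ 0 (mod 130).
Since gcd(121, 130) = 1, 121 is invertible modulo 130, therefore a − b ≡ 0 (mod 130), i.e. a = b.
We now compute 121⁻¹ mod 130 explicitly. Euclid's algorithm: 130 = 1·121 + 9, 121 = 13·9 + 4, 9 = 2·4 + 1; back-substituting gives 1 = 101·121 − 94·130, so 121⁻¹ ≡ 101 (mod 130).
Then y ↦ 101(y − 86) is a two-sided inverse to ψ, so every y ∈ ℤ/130ℤ has a preimage.
Hence ψ is bijective.
Since ψ is bijective, we compute ψ⁻¹(125): solve 121x + 86 ≡ 125 (mod 130), i.e. 121x ≡ 39 (mod 130).
Multiplying by 121⁻¹ = 101 gives x ≡ 101·39 = 3939 = 30·130 + 39 ≡ 39 (mod 130).
Check: ψ(39) = 121·39 + 86 = 4805 = 36·130 + 125 ≡ 125 (mod 130).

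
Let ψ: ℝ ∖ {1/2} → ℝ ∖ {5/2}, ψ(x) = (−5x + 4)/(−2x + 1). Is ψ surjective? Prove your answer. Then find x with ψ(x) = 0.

4/5

For any y ≠ 5/2, solving y(−2x + 1) = −5x + 4 for x gives a well-defined x ≠ 1/2. So ψ is surjective.
Solving ψ(x) = 0: cross-multiplying gives −5x + 4 = 0(−2x + 1), which rearranges to −5x = −4, so x = 4/5.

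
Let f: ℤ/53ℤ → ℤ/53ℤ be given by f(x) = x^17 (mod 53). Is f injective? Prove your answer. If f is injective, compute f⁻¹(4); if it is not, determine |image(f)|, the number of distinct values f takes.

29

Since 53 is prime, the nonzero elements of ℤ/53ℤ form a cyclic group of order 52.
As gcd(17, 52) = 1, raising to the 17th power is a bijection on this group: if a^17 ≡ b^17 then (ab^{−1})^17 = 1, and the only element of order dividing gcd(17, 52) = 1 is 1, so a = b.
With f(0) = 0 this makes f injective on all of ℤ/53ℤ, hence bijective (finite equal-size domain and codomain). In particular f is injective.
Since f is injective, we find the preimage of 4. The inverse of x ↦ x^17 on (ℤ/53ℤ)^× is x ↦ x^49, because 17·49 = 833 = 16·52 + 1 ≡ 1 (mod 52) and x^{52} = 1 for x ≠ 0 (Fermat). So f⁻¹(4) = 4^49 mod 53.
Repeated squaring mod 53: 4^1 ≡ 4, 4^2 ≡ 4² = 16, 4^4 ≡ 16² = 256 ≡ 44, 4^8 ≡ 44² = 1936 ≡ 28, 4^16 ≡ 28² = 784 ≡ 42, 4^32 ≡ 42² = 1764 ≡ 15. Since 49 = 32 + 16 + 1, 4^49 ≡ 15·42·4: 15·42 = 630 ≡ 47, then 47·4 = 188 ≡ 29. So 4^49 ≡ 29 (mod 53).
Hence f⁻¹(4) = 29.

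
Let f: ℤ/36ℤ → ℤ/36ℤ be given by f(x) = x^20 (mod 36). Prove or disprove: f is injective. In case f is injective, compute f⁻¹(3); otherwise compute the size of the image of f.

8

f(0) = 0^20 = 0.
f(6): Repeated squaring mod 36: 6^1 ≡ 6, 6^2 ≡ 6² = 36 ≡ 0, 6^4 ≡ 0² = 0, 6^8 ≡ 0² = 0, 6^16 ≡ 0² = 0. Since 20 = 16 + 4, 6^20 ≡ 0·0: 0·0 = 0. So 6^20 ≡ 0 (mod 36).
So f(0) = f(6) = 0 while 0 ≠ 6, so f is not injective.
Since f is not injective, we determine |image(f)|. Computing x^20 mod 36 for each x (by repeated squaring, reducing mod 36 at every step), the values f(0), f(1), …, f(35) are: 0, 1, 4, 9, 16, 25, 0, 13, 28, 9, 28, 13, 0, 25, 16, 9, 4, 1, 0, 1, 4, 9, 16, 25, 0, 13, 28, 9, 28, 13, 0, 25, 16, 9, 4, 1.
The distinct values are {0, 1, 4, 9, 13, 16, 25, 28}; there are 8 of them.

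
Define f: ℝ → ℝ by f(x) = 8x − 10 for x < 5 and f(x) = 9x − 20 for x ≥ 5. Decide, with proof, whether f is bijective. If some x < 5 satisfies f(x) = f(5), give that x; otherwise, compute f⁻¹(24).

35/8

Both pieces are strictly increasing (slopes 8 and 9), so each is injective on its own interval.
The left piece maps (−∞, 5) onto (−∞, 30); the right piece maps [5, ∞) onto [25, ∞).
These images overlap. In particular f(5) = 25 (right piece), and solving 8x − 10 = 25 on the left piece gives x = 35/8 < 5.
So f(35/8) = f(5) with 35/8 ≠ 5, and f is not injective, hence not bijective. This x = 35/8 is the requested value below 5.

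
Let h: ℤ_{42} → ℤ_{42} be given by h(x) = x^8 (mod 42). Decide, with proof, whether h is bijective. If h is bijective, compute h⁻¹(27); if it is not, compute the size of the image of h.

16

h(4): Repeated squaring mod 42: 4^1 ≡ 4, 4^2 ≡ 4² = 16, 4^4 ≡ 16² = 256 ≡ 4, 4^8 ≡ 4² = 16. So 4^8 ≡ 16 (mod 42).
h(10): Repeated squaring mod 42: 10^1 ≡ 10, 10^2 ≡ 10² = 100 ≡ 16, 10^4 ≡ 16² = 256 ≡ 4, 10^8 ≡ 4² = 16. So 10^8 ≡ 16 (mod 42).
So h(4) = h(10) = 16 while 4 ≠ 10, thus h is not injective, hence not bijective.
Since h is not bijective, we determine |image(h)|. Computing x^8 mod 42 for each x (by repeated squaring, reducing mod 42 at every step), the values h(0), h(1), …, h(41) are: 0, 1, 4, 9, 16, 25, 36, 7, 22, 39, 16, 37, 18, 1, 28, 15, 4, 37, 30, 25, 22, 21, 22, 25, 30, 37, 4, 15, 28, 1, 18, 37, 16, 39, 22, 7, 36, 25, 16, 9, 4, 1.
The distinct values are {0, 1, 4, 7, 9, 15, 16, 18, 21, 22, 25, 28, 30, 36, 37, 39}; there are 16 of them.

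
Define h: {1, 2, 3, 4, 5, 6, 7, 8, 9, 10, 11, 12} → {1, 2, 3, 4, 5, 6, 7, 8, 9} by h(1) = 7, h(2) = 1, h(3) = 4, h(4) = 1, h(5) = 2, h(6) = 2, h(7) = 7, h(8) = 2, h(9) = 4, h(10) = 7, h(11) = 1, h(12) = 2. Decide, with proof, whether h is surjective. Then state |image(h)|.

4

No element maps to 3, so h is not surjective.
The image of h is {1, 2, 4, 7}, which has 4 elements.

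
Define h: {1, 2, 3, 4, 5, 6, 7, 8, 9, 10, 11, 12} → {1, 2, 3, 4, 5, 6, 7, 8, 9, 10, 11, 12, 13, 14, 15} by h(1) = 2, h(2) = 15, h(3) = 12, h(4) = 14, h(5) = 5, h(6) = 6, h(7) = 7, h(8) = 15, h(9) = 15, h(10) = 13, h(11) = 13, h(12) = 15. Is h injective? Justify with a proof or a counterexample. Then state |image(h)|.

8

h(2) = 15 = h(8) with 2 ≠ 8, so h is not injective.
The image of h is {2, 5, 6, 7, 12, 13, 14, 15}, which has 8 elements.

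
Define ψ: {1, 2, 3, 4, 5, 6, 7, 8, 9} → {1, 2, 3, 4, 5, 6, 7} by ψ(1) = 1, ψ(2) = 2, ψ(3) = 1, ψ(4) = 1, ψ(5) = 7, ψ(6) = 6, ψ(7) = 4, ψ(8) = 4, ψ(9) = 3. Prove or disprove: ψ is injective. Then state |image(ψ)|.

ψ(1) = 1 = ψ(3) with 1 ≠ 3, so ψ is not injective.
The image of ψ is {1, 2, 3, 4, 6, 7}, which has 6 elements.

6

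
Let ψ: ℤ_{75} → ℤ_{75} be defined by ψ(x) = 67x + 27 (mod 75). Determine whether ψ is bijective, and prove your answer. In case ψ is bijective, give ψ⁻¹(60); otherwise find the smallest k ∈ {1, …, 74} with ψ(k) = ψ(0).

Suppose ψ(s) = ψ(t) in ℤ_{75}. Then 67s + 27 ≡ 67t + 27 (mod 75), thus 67(s − t) ≡ 0 (mod 75).
Since gcd(67, 75) = 1, 67 is invertible modulo 75, therefore s − t ≡ 0 (mod 75), i.e. s = t.
We now compute 67⁻¹ mod 75 explicitly. Euclid's algorithm: 75 = 1·67 + 8, 67 = 8·8 + 3, 8 = 2·3 + 2, 3 = 1·2 + 1; back-substituting gives 1 = 28·67 − 25·75, so 67⁻¹ ≡ 28 (mod 75).
For any y ∈ ℤ_{75}, x = 28(y − 27) mod 75 satisfies ψ(x) = 67·28(y − 27) + 27 ≡ y (since 67·28 ≡ 1 mod 75). So every y has a preimage.
Hence ψ is bijective.
Since ψ is bijective, we find ψ⁻¹(60): we need 67x ≡ 60 − 27 ≡ 33 (mod 75). Using 67⁻¹ = 28: x ≡ 28·33 = 924 = 12·75 + 24, so x = 24.
Check: ψ(24) = 67·24 + 27 = 1635 = 21·75 + 60 ≡ 60 (mod 75).

24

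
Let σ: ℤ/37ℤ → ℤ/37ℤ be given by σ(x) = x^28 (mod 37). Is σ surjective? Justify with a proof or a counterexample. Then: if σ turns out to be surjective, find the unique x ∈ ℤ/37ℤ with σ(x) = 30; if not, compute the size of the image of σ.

σ(1) = 1^28 = 1.
σ(6): Repeated squaring mod 37: 6^1 ≡ 6, 6^2 ≡ 6² = 36, 6^4 ≡ 36² = 1296 ≡ 1, 6^8 ≡ 1² = 1, 6^16 ≡ 1² = 1. Since 28 = 16 + 8 + 4, 6^28 ≡ 1·1·1: 1·1 = 1, then 1·1 = 1. So 6^28 ≡ 1 (mod 37).
So σ(1) = σ(6) = 1 while 1 ≠ 6, therefore σ is not injective.
A non-injective map from the 37-element set ℤ/37ℤ to itself takes at most 36 distinct values, so it cannot be surjective. Hence σ is not surjective.
Since σ is not surjective, we determine |image(σ)|. Computing x^28 mod 37 for each x (by repeated squaring, reducing mod 37 at every step), the values σ(0), σ(1), …, σ(36) are: 0, 1, 12, 34, 33, 7, 1, 7, 26, 9, 10, 26, 12, 33, 10, 16, 16, 9, 34, 34, 9, 16, 16, 10, 33, 12, 26, 10, 9, 26, 7, 1, 7, 33, 34, 12, 1.
The distinct values are {0, 1, 7, 9, 10, 12, 16, 26, 33, 34}; there are 10 of them.

10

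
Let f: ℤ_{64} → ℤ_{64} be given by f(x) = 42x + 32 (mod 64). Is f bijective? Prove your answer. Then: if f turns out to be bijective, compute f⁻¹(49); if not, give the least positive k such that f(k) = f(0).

We have gcd(42, 64) = 2 > 1. Taking s = 0 and t = 32: f(0) = 32 and f(32) = 42·32 + 32 = 1376 ≡ 32 (mod 64).
So f(0) = f(32) while 0 ≠ 32, so f is not injective, hence not bijective.
Since f is not bijective, we find the least positive k with f(k) = f(0): this means 42k ≡ 0 (mod 64), i.e. 64 ∣ 42k. Since gcd(42, 64) = 2, dividing through by 2 this holds exactly when 32 ∣ 21k, and as gcd(21, 32) = 1, exactly when 32 ∣ k.
The smallest positive such k is 32.

32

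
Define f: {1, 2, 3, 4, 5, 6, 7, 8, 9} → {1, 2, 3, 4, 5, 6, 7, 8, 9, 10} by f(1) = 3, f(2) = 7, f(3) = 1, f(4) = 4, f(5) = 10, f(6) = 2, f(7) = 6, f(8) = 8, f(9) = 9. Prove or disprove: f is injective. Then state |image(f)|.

9

The values f(1), …, f(9) are 3, 7, 1, 4, 10, 2, 6, 8, 9 — all distinct.
So f(x_1) = f(x_2) only when x_1 = x_2, and f is injective.
The image of f is {1, 2, 3, 4, 6, 7, 8, 9, 10}, which has 9 elements.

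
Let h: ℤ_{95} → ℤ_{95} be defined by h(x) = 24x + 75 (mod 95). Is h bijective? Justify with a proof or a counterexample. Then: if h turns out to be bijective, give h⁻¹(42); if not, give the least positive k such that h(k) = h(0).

Recall: h is injective when h(a) = h(b) forces a = b.
Suppose h(a) = h(b) in ℤ_{95}. Then 24a + 75 ≡ 24b + 75 (mod 95), so 24(a − b) ≡ 0 (mod 95).
Since gcd(24, 95) = 1, 24 is invertible modulo 95, so a − b ≡ 0 (mod 95), i.e. a = b.
We now compute 24⁻¹ mod 95 explicitly. Euclid's algorithm: 95 = 3·24 + 23, 24 = 1·23 + 1; back-substituting gives 1 = 4·24 − 1·95, so 24⁻¹ ≡ 4 (mod 95).
For any y ∈ ℤ_{95}, x = 4(y − 75) mod 95 satisfies h(x) = 24·4(y − 75) + 75 ≡ y (since 24·4 ≡ 1 mod 95). So every y has a preimage.
Therefore h is bijective.
Since h is bijective, we find h⁻¹(42): we need 24x ≡ 42 − 75 ≡ 62 (mod 95). Using 24⁻¹ = 4: x ≡ 4·62 = 248 = 2·95 + 58, so x = 58.
Check: h(58) = 24·58 + 75 = 1467 = 15·95 + 42 ≡ 42 (mod 95).

58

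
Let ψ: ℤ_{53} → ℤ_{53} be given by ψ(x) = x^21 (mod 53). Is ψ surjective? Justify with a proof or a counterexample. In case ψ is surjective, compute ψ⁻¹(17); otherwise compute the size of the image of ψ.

40

Since 53 is prime, the nonzero elements of ℤ_{53} form a cyclic group of order 52.
As gcd(21, 52) = 1, raising to the 21st power is a bijection on this group: if a^21 ≡ b^21 then (ab^{−1})^21 = 1, and the only element of order dividing gcd(21, 52) = 1 is 1, so a = b.
With ψ(0) = 0 this makes ψ injective on all of ℤ_{53}, hence bijective (finite equal-size domain and codomain). In particular ψ is surjective.
Since ψ is surjective, we find the preimage of 17. The inverse of x ↦ x^21 on (ℤ_{53})^× is x ↦ x^5, because 21·5 = 105 = 2·52 + 1 ≡ 1 (mod 52) and x^{52} = 1 for x ≠ 0 (Fermat). So ψ⁻¹(17) = 17^5 mod 53.
Repeated squaring mod 53: 17^1 ≡ 17, 17^2 ≡ 17² = 289 ≡ 24, 17^4 ≡ 24² = 576 ≡ 46. Since 5 = 4 + 1, 17^5 ≡ 46·17: 46·17 = 782 ≡ 40. So 17^5 ≡ 40 (mod 53).
Hence ψ⁻¹(17) = 40.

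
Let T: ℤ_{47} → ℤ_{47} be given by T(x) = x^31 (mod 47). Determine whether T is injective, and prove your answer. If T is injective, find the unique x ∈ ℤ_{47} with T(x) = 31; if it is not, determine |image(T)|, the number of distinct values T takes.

Since 47 is prime, the nonzero elements of ℤ_{47} form a cyclic group of order 46.
As gcd(31, 46) = 1, raising to the 31st power is a bijection on this group: if s^31 ≡ t^31 then (st^{−1})^31 = 1, and the only element of order dividing gcd(31, 46) = 1 is 1, so s = t.
With T(0) = 0 this makes T injective on all of ℤ_{47}, hence bijective (finite equal-size domain and codomain). In particular T is injective.
Since T is injective, we find the preimage of 31. The inverse of x ↦ x^31 on (ℤ_{47})^× is x ↦ x^3, because 31·3 = 93 = 2·46 + 1 ≡ 1 (mod 46) and x^{46} = 1 for x ≠ 0 (Fermat). So T⁻¹(31) = 31^3 mod 47.
Repeated squaring mod 47: 31^1 ≡ 31, 31^2 ≡ 31² = 961 ≡ 21. Since 3 = 2 + 1, 31^3 ≡ 21·31: 21·31 = 651 ≡ 40. So 31^3 ≡ 40 (mod 47).
Hence T⁻¹(31) = 40.

40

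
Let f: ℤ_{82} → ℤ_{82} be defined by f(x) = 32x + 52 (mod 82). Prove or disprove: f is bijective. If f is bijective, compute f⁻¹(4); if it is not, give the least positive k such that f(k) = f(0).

We have gcd(32, 82) = 2 > 1. Taking s = 0 and t = 41: f(0) = 52 and f(41) = 32·41 + 52 = 1364 ≡ 52 (mod 82).
So f(0) = f(41) while 0 ≠ 41, therefore f is not injective, hence not bijective.
Since f is not bijective, we find the least positive k with f(k) = f(0): this means 32k ≡ 0 (mod 82), i.e. 82 ∣ 32k. Since gcd(32, 82) = 2, dividing through by 2 this holds exactly when 41 ∣ 16k, and as gcd(16, 41) = 1, exactly when 41 ∣ k.
The smallest positive such k is 41.

41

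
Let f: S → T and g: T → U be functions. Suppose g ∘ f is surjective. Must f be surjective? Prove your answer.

No. Take S = {1, 2}, T = {1, 2, 3, 4}, U = {1}, f(a) = 1 for every a ∈ S, and g(b) = 1 for every b ∈ T.
Then g ∘ f is surjective onto {1}, but 4 ∈ T has no preimage under f, so f is not surjective.

not surjective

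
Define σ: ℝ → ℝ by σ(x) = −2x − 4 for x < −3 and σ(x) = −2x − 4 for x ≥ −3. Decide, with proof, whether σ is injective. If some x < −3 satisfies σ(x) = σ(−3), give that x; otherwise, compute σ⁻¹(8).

Both pieces are strictly decreasing (slopes −2 and −2), so each is injective on its own interval.
The left piece maps (−∞, −3) onto (2, ∞); the right piece maps [−3, ∞) onto (−∞, 2].
These images are disjoint, so no value is attained by both pieces. Hence σ is injective.
Because the two images are disjoint, no x < −3 has σ(x) = σ(−3), so we compute σ⁻¹(8): 8 lies in (2, ∞), so solve −2x − 4 = 8: x = (8 + 4)/(−2) = −6.

-6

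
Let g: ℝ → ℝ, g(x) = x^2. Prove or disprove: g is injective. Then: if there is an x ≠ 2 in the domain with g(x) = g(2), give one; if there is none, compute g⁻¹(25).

g(2) = 4 = (−2)^2 = g(−2) (since 2 is even), with 2 ≠ −2. So g is not injective.
For the follow-up, such an x exists: taking x = −2 ∈ ℝ gives g(−2) = 4 = g(2) with −2 ≠ 2.

-2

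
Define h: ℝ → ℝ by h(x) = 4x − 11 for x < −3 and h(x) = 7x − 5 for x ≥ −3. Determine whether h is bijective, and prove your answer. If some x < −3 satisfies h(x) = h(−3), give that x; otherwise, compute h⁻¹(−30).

Both pieces are strictly increasing (slopes 4 and 7), so each is injective on its own interval.
The left piece maps (−∞, −3) onto (−∞, −23); the right piece maps [−3, ∞) onto [−26, ∞).
These images overlap. In particular h(−3) = −26 (right piece), and solving 4x − 11 = −26 on the left piece gives x = −15/4 < −3.
So h(−15/4) = h(−3) with −15/4 ≠ −3, and h is not injective, hence not bijective. This x = −15/4 is the requested value below −3.

-15/4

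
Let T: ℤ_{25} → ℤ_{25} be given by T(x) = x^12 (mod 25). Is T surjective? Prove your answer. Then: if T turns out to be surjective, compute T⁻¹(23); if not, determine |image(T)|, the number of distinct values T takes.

T(3): Repeated squaring mod 25: 3^1 ≡ 3, 3^2 ≡ 3² = 9, 3^4 ≡ 9² = 81 ≡ 6, 3^8 ≡ 6² = 36 ≡ 11. Since 12 = 8 + 4, 3^12 ≡ 11·6: 11·6 = 66 ≡ 16. So 3^12 ≡ 16 (mod 25).
T(4): Repeated squaring mod 25: 4^1 ≡ 4, 4^2 ≡ 4² = 16, 4^4 ≡ 16² = 256 ≡ 6, 4^8 ≡ 6² = 36 ≡ 11. Since 12 = 8 + 4, 4^12 ≡ 11·6: 11·6 = 66 ≡ 16. So 4^12 ≡ 16 (mod 25).
So T(3) = T(4) = 16 while 3 ≠ 4, so T is not injective.
A non-injective map from the 25-element set ℤ_{25} to itself takes at most 24 distinct values, so it cannot be surjective. Thus T is not surjective.
Since T is not surjective, we determine |image(T)|. Computing x^12 mod 25 for each x (by repeated squaring, reducing mod 25 at every step), the values T(0), T(1), …, T(24) are: 0, 1, 21, 16, 16, 0, 11, 1, 11, 6, 0, 21, 6, 6, 21, 0, 6, 11, 1, 11, 0, 16, 16, 21, 1.
The distinct values are {0, 1, 6, 11, 16, 21}; there are 6 of them.

6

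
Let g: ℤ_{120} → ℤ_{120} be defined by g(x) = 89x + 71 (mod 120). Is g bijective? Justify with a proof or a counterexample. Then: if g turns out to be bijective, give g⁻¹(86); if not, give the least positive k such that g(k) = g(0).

15

Suppose g(s) = g(t) in ℤ_{120}. Then 89s + 71 ≡ 89t + 71 (mod 120), so 89(s − t) ≡ 0 (mod 120).
Since gcd(89, 120) = 1, 89 is invertible modulo 120, hence s − t ≡ 0 (mod 120), i.e. s = t.
We now compute 89⁻¹ mod 120 explicitly. Euclid's algorithm: 120 = 1·89 + 31, 89 = 2·31 + 27, 31 = 1·27 + 4, 27 = 6·4 + 3, 4 = 1·3 + 1; back-substituting gives 1 = 89·89 − 66·120, so 89⁻¹ ≡ 89 (mod 120).
Then y ↦ 89(y − 71) is a two-sided inverse to g, so every y ∈ ℤ_{120} has a preimage.
Hence g is bijective.
Since g is bijective, we compute g⁻¹(86): solve 89x + 71 ≡ 86 (mod 120), i.e. 89x ≡ 15 (mod 120).
Multiplying by 89⁻¹ = 89 gives x ≡ 89·15 = 1335 = 11·120 + 15 ≡ 15 (mod 120).
Check: g(15) = 89·15 + 71 = 1406 = 11·120 + 86 ≡ 86 (mod 120).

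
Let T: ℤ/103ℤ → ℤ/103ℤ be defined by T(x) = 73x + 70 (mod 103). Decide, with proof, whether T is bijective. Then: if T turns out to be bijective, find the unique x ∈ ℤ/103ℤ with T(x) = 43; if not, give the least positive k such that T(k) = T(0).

Recall: T is injective when T(a) = T(b) forces a = b.
If T(a) = T(b), then 73a ≡ 73b (mod 103). Because gcd(73, 103) = 1, we may cancel 73 to get a ≡ b (mod 103).
We now compute 73⁻¹ mod 103 explicitly. Euclid's algorithm: 103 = 1·73 + 30, 73 = 2·30 + 13, 30 = 2·13 + 4, 13 = 3·4 + 1; back-substituting gives 1 = 24·73 − 17·103, so 73⁻¹ ≡ 24 (mod 103).
Then y ↦ 24(y − 70) is a two-sided inverse to T, so every y ∈ ℤ/103ℤ has a preimage.
Therefore T is bijective.
Since T is bijective, we find T⁻¹(43): we need 73x ≡ 43 − 70 ≡ 76 (mod 103). Using 73⁻¹ = 24: x ≡ 24·76 = 1824 = 17·103 + 73, so x = 73.
Check: T(73) = 73·73 + 70 = 5399 = 52·103 + 43 ≡ 43 (mod 103).

73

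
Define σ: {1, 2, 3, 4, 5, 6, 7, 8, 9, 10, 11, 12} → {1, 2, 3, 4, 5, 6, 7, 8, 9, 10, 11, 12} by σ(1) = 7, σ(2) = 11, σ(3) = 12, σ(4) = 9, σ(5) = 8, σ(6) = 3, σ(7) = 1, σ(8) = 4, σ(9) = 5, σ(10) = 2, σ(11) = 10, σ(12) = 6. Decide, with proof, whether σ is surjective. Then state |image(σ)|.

12

Every element of the codomain has a preimage: 1 = σ(7), 2 = σ(10), 3 = σ(6), 4 = σ(8), 5 = σ(9), 6 = σ(12), 7 = σ(1), 8 = σ(5), 9 = σ(4), 10 = σ(11), 11 = σ(2), 12 = σ(3).
Hence σ is surjective.
The image of σ is {1, 2, 3, 4, 5, 6, 7, 8, 9, 10, 11, 12}, which has 12 elements.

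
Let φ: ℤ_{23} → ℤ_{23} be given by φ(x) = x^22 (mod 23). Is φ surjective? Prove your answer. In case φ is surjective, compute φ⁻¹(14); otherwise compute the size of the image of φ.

φ(1) = 1^22 = 1.
φ(2): Repeated squaring mod 23: 2^1 ≡ 2, 2^2 ≡ 2² = 4, 2^4 ≡ 4² = 16, 2^8 ≡ 16² = 256 ≡ 3, 2^16 ≡ 3² = 9. Since 22 = 16 + 4 + 2, 2^22 ≡ 9·16·4: 9·16 = 144 ≡ 6, then 6·4 = 24 ≡ 1. So 2^22 ≡ 1 (mod 23).
So φ(1) = φ(2) = 1 while 1 ≠ 2, thus φ is not injective.
A non-injective map from the 23-element set ℤ_{23} to itself takes at most 22 distinct values, so it cannot be surjective. Therefore φ is not surjective.
Since φ is not surjective, we determine |image(φ)|. Computing x^22 mod 23 for each x (by repeated squaring, reducing mod 23 at every step), the values φ(0), φ(1), …, φ(22) are: 0, 1, 1, 1, 1, 1, 1, 1, 1, 1, 1, 1, 1, 1, 1, 1, 1, 1, 1, 1, 1, 1, 1.
The distinct values are {0, 1}; there are 2 of them.

2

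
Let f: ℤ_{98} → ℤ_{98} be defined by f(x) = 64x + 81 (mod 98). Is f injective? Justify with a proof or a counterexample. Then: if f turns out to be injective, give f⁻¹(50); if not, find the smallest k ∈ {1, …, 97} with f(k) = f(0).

We have gcd(64, 98) = 2 > 1. Taking s = 0 and t = 49: f(0) = 81 and f(49) = 64·49 + 81 = 3217 ≡ 81 (mod 98).
So f(0) = f(49) while 0 ≠ 49, so f is not injective.
Since f is not injective, we find the least positive k with f(k) = f(0): this means 64k ≡ 0 (mod 98), i.e. 98 ∣ 64k. Since gcd(64, 98) = 2, dividing through by 2 this holds exactly when 49 ∣ 32k, and as gcd(32, 49) = 1, exactly when 49 ∣ k.
The smallest positive such k is 49.

49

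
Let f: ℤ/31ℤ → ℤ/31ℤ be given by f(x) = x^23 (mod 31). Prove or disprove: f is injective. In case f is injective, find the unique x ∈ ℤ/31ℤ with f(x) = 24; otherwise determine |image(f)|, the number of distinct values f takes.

13

Since 31 is prime, the nonzero elements of ℤ/31ℤ form a cyclic group of order 30.
As gcd(23, 30) = 1, raising to the 23rd power is a bijection on this group: if x_1^23 ≡ x_2^23 then (x_1x_2^{−1})^23 = 1, and the only element of order dividing gcd(23, 30) = 1 is 1, so x_1 = x_2.
With f(0) = 0 this makes f injective on all of ℤ/31ℤ, hence bijective (finite equal-size domain and codomain). In particular f is injective.
Since f is injective, we find the preimage of 24. The inverse of x ↦ x^23 on (ℤ/31ℤ)^× is x ↦ x^17, because 23·17 = 391 = 13·30 + 1 ≡ 1 (mod 30) and x^{30} = 1 for x ≠ 0 (Fermat). So f⁻¹(24) = 24^17 mod 31.
Repeated squaring mod 31: 24^1 ≡ 24, 24^2 ≡ 24² = 576 ≡ 18, 24^4 ≡ 18² = 324 ≡ 14, 24^8 ≡ 14² = 196 ≡ 10, 24^16 ≡ 10² = 100 ≡ 7. Since 17 = 16 + 1, 24^17 ≡ 7·24: 7·24 = 168 ≡ 13. So 24^17 ≡ 13 (mod 31).
Hence f⁻¹(24) = 13.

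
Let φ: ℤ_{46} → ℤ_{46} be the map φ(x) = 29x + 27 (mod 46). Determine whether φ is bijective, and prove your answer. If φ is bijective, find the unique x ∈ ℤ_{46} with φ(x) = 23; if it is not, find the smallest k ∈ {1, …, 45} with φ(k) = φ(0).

30

Recall that φ is injective if φ(s) = φ(t) implies s = t.
Suppose φ(s) = φ(t) in ℤ_{46}. Then 29s + 27 ≡ 29t + 27 (mod 46), so 29(s − t) ≡ 0 (mod 46).
Since gcd(29, 46) = 1, 29 is invertible modulo 46, hence s − t ≡ 0 (mod 46), i.e. s = t.
We now compute 29⁻¹ mod 46 explicitly. Euclid's algorithm: 46 = 1·29 + 17, 29 = 1·17 + 12, 17 = 1·12 + 5, 12 = 2·5 + 2, 5 = 2·2 + 1; back-substituting gives 1 = 27·29 − 17·46, so 29⁻¹ ≡ 27 (mod 46).
Then y ↦ 27(y − 27) is a two-sided inverse to φ, so every y ∈ ℤ_{46} has a preimage.
So φ is bijective.
Since φ is bijective, we compute φ⁻¹(23): solve 29x + 27 ≡ 23 (mod 46), i.e. 29x ≡ 42 (mod 46).
Multiplying by 29⁻¹ = 27 gives x ≡ 27·42 = 1134 = 24·46 + 30 ≡ 30 (mod 46).
Check: φ(30) = 29·30 + 27 = 897 = 19·46 + 23 ≡ 23 (mod 46).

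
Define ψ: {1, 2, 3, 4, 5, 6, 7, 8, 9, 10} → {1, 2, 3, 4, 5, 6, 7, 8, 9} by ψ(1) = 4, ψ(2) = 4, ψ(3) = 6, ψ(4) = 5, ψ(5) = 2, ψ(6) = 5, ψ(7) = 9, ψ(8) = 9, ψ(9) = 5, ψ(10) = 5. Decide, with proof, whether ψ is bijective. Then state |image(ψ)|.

ψ(1) = 4 = ψ(2) with 1 ≠ 2, so ψ is not injective, hence not bijective.
The image of ψ is {2, 4, 5, 6, 9}, which has 5 elements.

5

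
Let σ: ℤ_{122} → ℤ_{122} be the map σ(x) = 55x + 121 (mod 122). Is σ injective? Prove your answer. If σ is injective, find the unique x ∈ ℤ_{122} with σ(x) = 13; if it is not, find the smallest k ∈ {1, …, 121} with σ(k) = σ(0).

If σ(s) = σ(t), then 55s ≡ 55t (mod 122). Because gcd(55, 122) = 1, we may cancel 55 to get s ≡ t (mod 122).
Therefore σ is injective.
We now compute 55⁻¹ mod 122 explicitly. Euclid's algorithm: 122 = 2·55 + 12, 55 = 4·12 + 7, 12 = 1·7 + 5, 7 = 1·5 + 2, 5 = 2·2 + 1; back-substituting gives 1 = 71·55 − 32·122, so 55⁻¹ ≡ 71 (mod 122).
Since σ is injective, we compute σ⁻¹(13): solve 55x + 121 ≡ 13 (mod 122), i.e. 55x ≡ 14 (mod 122).
Multiplying by 55⁻¹ = 71 gives x ≡ 71·14 = 994 = 8·122 + 18 ≡ 18 (mod 122).
Check: σ(18) = 55·18 + 121 = 1111 = 9·122 + 13 ≡ 13 (mod 122).

18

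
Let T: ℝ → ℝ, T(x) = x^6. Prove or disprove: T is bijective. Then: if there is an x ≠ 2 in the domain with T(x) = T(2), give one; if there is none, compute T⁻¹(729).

T(2) = 64 = (−2)^6 = T(−2) (since 6 is even), with 2 ≠ −2. So T is not injective, hence not bijective.
For the follow-up, such an x exists: taking x = −2 ∈ ℝ gives T(−2) = 64 = T(2) with −2 ≠ 2.

-2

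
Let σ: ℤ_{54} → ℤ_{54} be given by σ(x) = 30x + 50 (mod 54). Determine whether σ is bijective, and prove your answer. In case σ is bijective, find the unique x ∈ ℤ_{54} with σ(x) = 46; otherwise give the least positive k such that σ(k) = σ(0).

We have gcd(30, 54) = 6 > 1. Taking x_1 = 0 and x_2 = 9: σ(0) = 50 and σ(9) = 30·9 + 50 = 320 ≡ 50 (mod 54).
So σ(0) = σ(9) while 0 ≠ 9, hence σ is not injective, hence not bijective.
Since σ is not bijective, we find the least positive k with σ(k) = σ(0): this means 30k ≡ 0 (mod 54), i.e. 54 ∣ 30k. Since gcd(30, 54) = 6, dividing through by 6 this holds exactly when 9 ∣ 5k, and as gcd(5, 9) = 1, exactly when 9 ∣ k.
The smallest positive such k is 9.

9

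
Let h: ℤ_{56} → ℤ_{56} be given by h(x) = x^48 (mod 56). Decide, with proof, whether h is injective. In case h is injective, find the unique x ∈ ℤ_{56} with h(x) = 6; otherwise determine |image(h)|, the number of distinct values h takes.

4

h(1) = 1^48 = 1.
h(3): Repeated squaring mod 56: 3^1 ≡ 3, 3^2 ≡ 3² = 9, 3^4 ≡ 9² = 81 ≡ 25, 3^8 ≡ 25² = 625 ≡ 9, 3^16 ≡ 9² = 81 ≡ 25, 3^32 ≡ 25² = 625 ≡ 9. Since 48 = 32 + 16, 3^48 ≡ 9·25: 9·25 = 225 ≡ 1. So 3^48 ≡ 1 (mod 56).
So h(1) = h(3) = 1 while 1 ≠ 3, so h is not injective.
Since h is not injective, we determine |image(h)|. Computing x^48 mod 56 for each x (by repeated squaring, reducing mod 56 at every step), the values h(0), h(1), …, h(55) are: 0, 1, 8, 1, 8, 1, 8, 49, 8, 1, 8, 1, 8, 1, 0, 1, 8, 1, 8, 1, 8, 49, 8, 1, 8, 1, 8, 1, 0, 1, 8, 1, 8, 1, 8, 49, 8, 1, 8, 1, 8, 1, 0, 1, 8, 1, 8, 1, 8, 49, 8, 1, 8, 1, 8, 1.
The distinct values are {0, 1, 8, 49}; there are 4 of them.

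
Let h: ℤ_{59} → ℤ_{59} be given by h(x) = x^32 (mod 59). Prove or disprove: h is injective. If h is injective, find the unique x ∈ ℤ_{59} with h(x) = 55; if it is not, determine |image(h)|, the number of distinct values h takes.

h(29): Repeated squaring mod 59: 29^1 ≡ 29, 29^2 ≡ 29² = 841 ≡ 15, 29^4 ≡ 15² = 225 ≡ 48, 29^8 ≡ 48² = 2304 ≡ 3, 29^16 ≡ 3² = 9, 29^32 ≡ 9² = 81 ≡ 22. So 29^32 ≡ 22 (mod 59).
h(30): Repeated squaring mod 59: 30^1 ≡ 30, 30^2 ≡ 30² = 900 ≡ 15, 30^4 ≡ 15² = 225 ≡ 48, 30^8 ≡ 48² = 2304 ≡ 3, 30^16 ≡ 3² = 9, 30^32 ≡ 9² = 81 ≡ 22. So 30^32 ≡ 22 (mod 59).
So h(29) = h(30) = 22 while 29 ≠ 30, so h is not injective.
Since h is not injective, we determine |image(h)|. Computing x^32 mod 59 for each x (by repeated squaring, reducing mod 59 at every step), the values h(0), h(1), …, h(58) are: 0, 1, 51, 27, 5, 7, 20, 48, 19, 21, 3, 26, 17, 45, 29, 12, 25, 16, 9, 15, 35, 57, 28, 46, 41, 49, 53, 36, 4, 22, 22, 4, 36, 53, 49, 41, 46, 28, 57, 35, 15, 9, 16, 25, 12, 29, 45, 17, 26, 3, 21, 19, 48, 20, 7, 5, 27, 51, 1.
The distinct values are {0, 1, 3, 4, 5, 7, 9, 12, 15, 16, 17, 19, 20, 21, 22, 25, 26, 27, 28, 29, 35, 36, 41, 45, 46, 48, 49, 51, 53, 57}; there are 30 of them.

30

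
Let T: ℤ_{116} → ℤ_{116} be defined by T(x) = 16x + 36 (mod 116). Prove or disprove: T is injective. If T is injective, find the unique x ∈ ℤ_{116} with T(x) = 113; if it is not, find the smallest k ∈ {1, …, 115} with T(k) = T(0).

By definition, injectivity means: for all a, b in the domain, T(a) = T(b) implies a = b.
We have gcd(16, 116) = 4 > 1. Taking a = 0 and b = 29: T(0) = 36 and T(29) = 16·29 + 36 = 500 ≡ 36 (mod 116).
So T(0) = T(29) while 0 ≠ 29, so T is not injective.
Since T is not injective, we find the least positive k with T(k) = T(0): this means 16k ≡ 0 (mod 116), i.e. 116 ∣ 16k. Since gcd(16, 116) = 4, dividing through by 4 this holds exactly when 29 ∣ 4k, and as gcd(4, 29) = 1, exactly when 29 ∣ k.
The smallest positive such k is 29.

29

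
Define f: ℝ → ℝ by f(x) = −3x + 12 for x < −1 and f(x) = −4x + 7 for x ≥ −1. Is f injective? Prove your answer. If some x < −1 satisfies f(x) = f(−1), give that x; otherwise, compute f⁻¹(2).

Both pieces are strictly decreasing (slopes −3 and −4), so each is injective on its own interval.
The left piece maps (−∞, −1) onto (15, ∞); the right piece maps [−1, ∞) onto (−∞, 11].
These images are disjoint, so no value is attained by both pieces. Hence f is injective.
Because the two images are disjoint, no x < −1 has f(x) = f(−1), so we compute f⁻¹(2): 2 lies in (−∞, 11], so solve −4x + 7 = 2: x = (2 − 7)/(−4) = 5/4.

5/4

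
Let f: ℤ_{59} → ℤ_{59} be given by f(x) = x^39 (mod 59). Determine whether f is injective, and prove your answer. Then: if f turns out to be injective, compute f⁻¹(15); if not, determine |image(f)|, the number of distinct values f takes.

12

Since 59 is prime, the nonzero elements of ℤ_{59} form a cyclic group of order 58.
As gcd(39, 58) = 1, raising to the 39th power is a bijection on this group: if u^39 ≡ v^39 then (uv^{−1})^39 = 1, and the only element of order dividing gcd(39, 58) = 1 is 1, so u = v.
With f(0) = 0 this makes f injective on all of ℤ_{59}, hence bijective (finite equal-size domain and codomain). In particular f is injective.
Since f is injective, we find the preimage of 15. The inverse of x ↦ x^39 on (ℤ_{59})^× is x ↦ x^3, because 39·3 = 117 = 2·58 + 1 ≡ 1 (mod 58) and x^{58} = 1 for x ≠ 0 (Fermat). So f⁻¹(15) = 15^3 mod 59.
Repeated squaring mod 59: 15^1 ≡ 15, 15^2 ≡ 15² = 225 ≡ 48. Since 3 = 2 + 1, 15^3 ≡ 48·15: 48·15 = 720 ≡ 12. So 15^3 ≡ 12 (mod 59).
Hence f⁻¹(15) = 12.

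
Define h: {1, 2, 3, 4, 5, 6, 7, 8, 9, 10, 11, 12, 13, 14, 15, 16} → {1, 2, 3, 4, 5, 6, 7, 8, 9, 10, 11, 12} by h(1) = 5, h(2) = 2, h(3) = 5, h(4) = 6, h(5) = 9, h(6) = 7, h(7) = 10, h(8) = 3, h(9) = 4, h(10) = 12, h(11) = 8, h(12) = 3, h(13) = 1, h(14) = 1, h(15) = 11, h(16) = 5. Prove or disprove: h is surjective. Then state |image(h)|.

Every element of the codomain has a preimage: 1 = h(13), 2 = h(2), 3 = h(8), 4 = h(9), 5 = h(1), 6 = h(4), 7 = h(6), 8 = h(11), 9 = h(5), 10 = h(7), 11 = h(15), 12 = h(10).
Therefore h is surjective.
The image of h is {1, 2, 3, 4, 5, 6, 7, 8, 9, 10, 11, 12}, which has 12 elements.

12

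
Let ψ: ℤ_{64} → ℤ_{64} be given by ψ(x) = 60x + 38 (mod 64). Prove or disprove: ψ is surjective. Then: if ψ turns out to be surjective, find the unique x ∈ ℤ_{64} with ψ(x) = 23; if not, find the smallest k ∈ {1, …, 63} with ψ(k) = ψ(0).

Since gcd(60, 64) = 4, we have 60x ≡ 0 (mod 4) for all x, so ψ(x) ≡ 2 (mod 4).
But 0 ≢ 2 (mod 4), so 0 ∈ ℤ_{64} has no preimage. So ψ is not surjective.
Since ψ is not surjective, we find the least positive k with ψ(k) = ψ(0): this means 60k ≡ 0 (mod 64), i.e. 64 ∣ 60k. Since gcd(60, 64) = 4, dividing through by 4 this holds exactly when 16 ∣ 15k, and as gcd(15, 16) = 1, exactly when 16 ∣ k.
The smallest positive such k is 16.

16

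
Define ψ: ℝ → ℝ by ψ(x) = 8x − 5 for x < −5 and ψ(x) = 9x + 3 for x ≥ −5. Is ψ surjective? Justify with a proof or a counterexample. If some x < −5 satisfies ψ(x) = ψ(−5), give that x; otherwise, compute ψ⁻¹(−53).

-6

Both pieces are strictly increasing (slopes 8 and 9), so each is injective on its own interval.
The left piece maps (−∞, −5) onto (−∞, −45); the right piece maps [−5, ∞) onto [−42, ∞).
The union (−∞, −45) ∪ [−42, ∞) omits the interval between −45 and −42; in particular −45 has no preimage. So ψ is not surjective.
Because the two images are disjoint, no x < −5 has ψ(x) = ψ(−5), so we compute ψ⁻¹(−53): −53 lies in (−∞, −45), so solve 8x − 5 = −53: x = (−53 + 5)/8 = −6.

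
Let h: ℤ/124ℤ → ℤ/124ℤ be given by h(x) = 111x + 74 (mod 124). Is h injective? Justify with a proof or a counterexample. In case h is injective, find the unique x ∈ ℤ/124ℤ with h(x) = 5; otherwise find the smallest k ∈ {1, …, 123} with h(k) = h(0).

If h(s) = h(t), then 111s ≡ 111t (mod 124). Because gcd(111, 124) = 1, we may cancel 111 to get s ≡ t (mod 124).
Hence h is injective.
We now compute 111⁻¹ mod 124 explicitly. Euclid's algorithm: 124 = 1·111 + 13, 111 = 8·13 + 7, 13 = 1·7 + 6, 7 = 1·6 + 1; back-substituting gives 1 = 19·111 − 17·124, so 111⁻¹ ≡ 19 (mod 124).
Since h is injective, we compute h⁻¹(5): solve 111x + 74 ≡ 5 (mod 124), i.e. 111x ≡ 55 (mod 124).
Multiplying by 111⁻¹ = 19 gives x ≡ 19·55 = 1045 = 8·124 + 53 ≡ 53 (mod 124).
Check: h(53) = 111·53 + 74 = 5957 = 48·124 + 5 ≡ 5 (mod 124).

53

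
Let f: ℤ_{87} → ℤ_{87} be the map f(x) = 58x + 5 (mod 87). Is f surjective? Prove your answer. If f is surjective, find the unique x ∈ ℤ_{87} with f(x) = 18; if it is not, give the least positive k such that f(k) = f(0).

Since gcd(58, 87) = 29, we have 58x ≡ 0 (mod 29) for all x, so f(x) ≡ 5 (mod 29).
But 0 ≢ 5 (mod 29), so 0 ∈ ℤ_{87} has no preimage. Therefore f is not surjective.
Since f is not surjective, we find the least positive k with f(k) = f(0): this means 58k ≡ 0 (mod 87), i.e. 87 ∣ 58k. Since gcd(58, 87) = 29, dividing through by 29 this holds exactly when 3 ∣ 2k, and as gcd(2, 3) = 1, exactly when 3 ∣ k.
The smallest positive such k is 3.

3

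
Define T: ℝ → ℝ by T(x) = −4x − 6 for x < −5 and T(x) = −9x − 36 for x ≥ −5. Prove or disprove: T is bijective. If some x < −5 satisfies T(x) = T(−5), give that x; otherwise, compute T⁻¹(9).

-5

Both pieces are strictly decreasing (slopes −4 and −9), so each is injective on its own interval.
The left piece maps (−∞, −5) onto (14, ∞); the right piece maps [−5, ∞) onto (−∞, 9].
The images leave a gap (14 has no preimage), so T is not surjective, hence not bijective.
Because the two images are disjoint, no x < −5 has T(x) = T(−5), so we compute T⁻¹(9): 9 lies in (−∞, 9], so solve −9x − 36 = 9: x = (9 + 36)/(−9) = −5.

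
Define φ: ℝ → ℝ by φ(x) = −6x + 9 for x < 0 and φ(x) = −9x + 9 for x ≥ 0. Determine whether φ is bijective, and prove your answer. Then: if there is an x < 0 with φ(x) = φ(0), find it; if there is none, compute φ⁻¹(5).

Both pieces are strictly decreasing (slopes −6 and −9), so each is injective on its own interval.
The left piece maps (−∞, 0) onto (9, ∞); the right piece maps [0, ∞) onto (−∞, 9].
Since 9 = 9, the images partition ℝ: φ is injective and surjective, hence bijective.
Because the two images are disjoint, no x < 0 has φ(x) = φ(0), so we compute φ⁻¹(5): 5 lies in (−∞, 9], so solve −9x + 9 = 5: x = (5 − 9)/(−9) = 4/9.

4/9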